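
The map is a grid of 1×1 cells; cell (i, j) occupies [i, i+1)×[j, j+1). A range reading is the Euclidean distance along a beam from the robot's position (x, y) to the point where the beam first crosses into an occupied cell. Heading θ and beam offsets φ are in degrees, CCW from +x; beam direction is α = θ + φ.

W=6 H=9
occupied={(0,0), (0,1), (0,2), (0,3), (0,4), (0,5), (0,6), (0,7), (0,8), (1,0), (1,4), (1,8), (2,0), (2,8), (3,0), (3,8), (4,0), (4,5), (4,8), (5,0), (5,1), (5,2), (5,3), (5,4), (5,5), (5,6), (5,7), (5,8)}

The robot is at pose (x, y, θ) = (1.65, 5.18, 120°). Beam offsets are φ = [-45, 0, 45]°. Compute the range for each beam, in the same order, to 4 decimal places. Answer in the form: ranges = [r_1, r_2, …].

beam 1: φ=-45°, α=75°
  dir = (cos 75°, sin 75°) = (0.2588, 0.9659); from cell (1,5)
  next x-line at t=1.3523, next y-line at t=0.8489; Δt_x=3.8637, Δt_y=1.0353
    y: enter (1,6) at t=0.8489
    x: enter (2,6) at t=1.3523
    y: enter (2,7) at t=1.8842
    y: enter (2,8) at t=2.9195 ← occupied
  → r_1 = 2.9195
beam 2: φ=0°, α=120°
  dir = (cos 120°, sin 120°) = (-0.5000, 0.8660); from cell (1,5)
  next x-line at t=1.3000, next y-line at t=0.9469; Δt_x=2.0000, Δt_y=1.1547
    y: enter (1,6) at t=0.9469
    x: enter (0,6) at t=1.3000 ← occupied
  → r_2 = 1.3000
beam 3: φ=45°, α=165°
  dir = (cos 165°, sin 165°) = (-0.9659, 0.2588); from cell (1,5)
  next x-line at t=0.6729, next y-line at t=3.1682; Δt_x=1.0353, Δt_y=3.8637
    x: enter (0,5) at t=0.6729 ← occupied
  → r_3 = 0.6729

ranges = [2.9195, 1.3000, 0.6729]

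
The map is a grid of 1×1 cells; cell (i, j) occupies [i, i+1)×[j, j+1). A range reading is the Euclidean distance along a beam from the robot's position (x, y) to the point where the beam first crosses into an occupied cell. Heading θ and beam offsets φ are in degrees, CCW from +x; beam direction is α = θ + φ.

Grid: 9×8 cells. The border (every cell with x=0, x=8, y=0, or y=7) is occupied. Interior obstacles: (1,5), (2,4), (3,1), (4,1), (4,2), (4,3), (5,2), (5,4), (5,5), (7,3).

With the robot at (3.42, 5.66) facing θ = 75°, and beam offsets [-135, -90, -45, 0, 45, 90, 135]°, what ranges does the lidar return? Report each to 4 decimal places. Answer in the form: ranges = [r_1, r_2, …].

ranges = [1.9168, 1.6357, 2.6800, 1.3873, 1.5473, 2.5054, 1.3200]

beam 1: φ=-135°, α=300°
  direction (0.5000, -0.8660); cell (3,5); t to first gridline: x 1.1600, y 0.7621 (then +2.0000 / +1.1547)
    (3,4) via y @ 0.7621
    (4,4) via x @ 1.1600
    (4,3) via y @ 1.9168  # hit
  → r_1 = 1.9168
beam 2: φ=-90°, α=345°
  direction (0.9659, -0.2588); cell (3,5); t to first gridline: x 0.6005, y 2.5500 (then +1.0353 / +3.8637)
    (4,5) via x @ 0.6005
    (5,5) via x @ 1.6357  # hit
  → r_2 = 1.6357
beam 3: φ=-45°, α=30°
  direction (0.8660, 0.5000); cell (3,5); t to first gridline: x 0.6697, y 0.6800 (then +1.1547 / +2.0000)
    (4,5) via x @ 0.6697
    (4,6) via y @ 0.6800
    (5,6) via x @ 1.8244
    (5,7) via y @ 2.6800  # hit
  → r_3 = 2.6800
beam 4: φ=0°, α=75°
  direction (0.2588, 0.9659); cell (3,5); t to first gridline: x 2.2409, y 0.3520 (then +3.8637 / +1.0353)
    (3,6) via y @ 0.3520
    (3,7) via y @ 1.3873  # hit
  → r_4 = 1.3873
beam 5: φ=45°, α=120°
  direction (-0.5000, 0.8660); cell (3,5); t to first gridline: x 0.8400, y 0.3926 (then +2.0000 / +1.1547)
    (3,6) via y @ 0.3926
    (2,6) via x @ 0.8400
    (2,7) via y @ 1.5473  # hit
  → r_5 = 1.5473
beam 6: φ=90°, α=165°
  direction (-0.9659, 0.2588); cell (3,5); t to first gridline: x 0.4348, y 1.3137 (then +1.0353 / +3.8637)
    (2,5) via x @ 0.4348
    (2,6) via y @ 1.3137
    (1,6) via x @ 1.4701
    (0,6) via x @ 2.5054  # hit
  → r_6 = 2.5054
beam 7: φ=135°, α=210°
  direction (-0.8660, -0.5000); cell (3,5); t to first gridline: x 0.4850, y 1.3200 (then +1.1547 / +2.0000)
    (2,5) via x @ 0.4850
    (2,4) via y @ 1.3200  # hit
  → r_7 = 1.3200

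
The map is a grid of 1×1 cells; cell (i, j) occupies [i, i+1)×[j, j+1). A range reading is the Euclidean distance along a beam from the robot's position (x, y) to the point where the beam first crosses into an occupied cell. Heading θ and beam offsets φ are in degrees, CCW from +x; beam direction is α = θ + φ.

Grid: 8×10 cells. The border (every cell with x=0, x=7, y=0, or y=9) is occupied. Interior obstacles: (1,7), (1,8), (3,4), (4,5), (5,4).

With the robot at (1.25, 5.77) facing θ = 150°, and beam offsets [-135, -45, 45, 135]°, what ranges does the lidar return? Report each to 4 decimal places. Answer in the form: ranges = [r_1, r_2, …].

beam 1: φ=-135°, α=15°
  d=(0.9659,0.2588)  start (1,5)  tX=0.7765 tY=0.8887  stride 1/|dx|=1.0353 1/|dy|=3.8637
    cross x-line → (2,5), t=0.7765
    cross y-line → (2,6), t=0.8887
    cross x-line → (3,6), t=1.8117
    cross x-line → (4,6), t=2.8470
    cross x-line → (5,6), t=3.8823
    cross y-line → (5,7), t=4.7524
    cross x-line → (6,7), t=4.9176
    cross x-line → (7,7), t=5.9528 (wall)
  → r_1 = 5.9528
beam 2: φ=-45°, α=105°
  d=(-0.2588,0.9659)  start (1,5)  tX=0.9659 tY=0.2381  stride 1/|dx|=3.8637 1/|dy|=1.0353
    cross y-line → (1,6), t=0.2381
    cross x-line → (0,6), t=0.9659 (wall)
  → r_2 = 0.9659
beam 3: φ=45°, α=195°
  d=(-0.9659,-0.2588)  start (1,5)  tX=0.2588 tY=2.9751  stride 1/|dx|=1.0353 1/|dy|=3.8637
    cross x-line → (0,5), t=0.2588 (wall)
  → r_3 = 0.2588
beam 4: φ=135°, α=285°
  d=(0.2588,-0.9659)  start (1,5)  tX=2.8978 tY=0.7972  stride 1/|dx|=3.8637 1/|dy|=1.0353
    cross y-line → (1,4), t=0.7972
    cross y-line → (1,3), t=1.8324
    cross y-line → (1,2), t=2.8677
    cross x-line → (2,2), t=2.8978
    cross y-line → (2,1), t=3.9030
    cross y-line → (2,0), t=4.9383 (wall)
  → r_4 = 4.9383

ranges = [5.9528, 0.9659, 0.2588, 4.9383]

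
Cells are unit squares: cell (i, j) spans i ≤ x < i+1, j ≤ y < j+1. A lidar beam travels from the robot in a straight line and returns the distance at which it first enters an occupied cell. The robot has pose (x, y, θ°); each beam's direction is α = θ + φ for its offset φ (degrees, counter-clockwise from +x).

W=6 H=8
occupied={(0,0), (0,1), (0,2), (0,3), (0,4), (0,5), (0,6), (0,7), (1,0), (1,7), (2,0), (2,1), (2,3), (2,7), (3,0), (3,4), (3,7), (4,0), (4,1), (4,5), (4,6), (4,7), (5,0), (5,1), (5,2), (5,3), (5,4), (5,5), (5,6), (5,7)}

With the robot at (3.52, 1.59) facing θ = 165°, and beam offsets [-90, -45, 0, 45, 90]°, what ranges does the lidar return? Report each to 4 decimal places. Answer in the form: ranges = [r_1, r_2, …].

ranges = [3.5303, 1.6281, 0.5383, 0.6004, 0.6108]

beam 1: φ=-90°, α=75°
  cosα=0.2588 sinα=0.9659 | (3,1) | tMaxX 1.8546 tMaxY 0.4245 | tΔX 3.8637 tΔY 1.0353
    t=0.4245 [y] (3,2)
    t=1.4597 [y] (3,3)
    t=1.8546 [x] (4,3)
    t=2.4950 [y] (4,4)
    t=3.5303 [y] (4,5) — stop
  → r_1 = 3.5303
beam 2: φ=-45°, α=120°
  cosα=-0.5000 sinα=0.8660 | (3,1) | tMaxX 1.0400 tMaxY 0.4734 | tΔX 2.0000 tΔY 1.1547
    t=0.4734 [y] (3,2)
    t=1.0400 [x] (2,2)
    t=1.6281 [y] (2,3) — stop
  → r_2 = 1.6281
beam 3: φ=0°, α=165°
  cosα=-0.9659 sinα=0.2588 | (3,1) | tMaxX 0.5383 tMaxY 1.5841 | tΔX 1.0353 tΔY 3.8637
    t=0.5383 [x] (2,1) — stop
  → r_3 = 0.5383
beam 4: φ=45°, α=210°
  cosα=-0.8660 sinα=-0.5000 | (3,1) | tMaxX 0.6004 tMaxY 1.1800 | tΔX 1.1547 tΔY 2.0000
    t=0.6004 [x] (2,1) — stop
  → r_4 = 0.6004
beam 5: φ=90°, α=255°
  cosα=-0.2588 sinα=-0.9659 | (3,1) | tMaxX 2.0091 tMaxY 0.6108 | tΔX 3.8637 tΔY 1.0353
    t=0.6108 [y] (3,0) — stop
  → r_5 = 0.6108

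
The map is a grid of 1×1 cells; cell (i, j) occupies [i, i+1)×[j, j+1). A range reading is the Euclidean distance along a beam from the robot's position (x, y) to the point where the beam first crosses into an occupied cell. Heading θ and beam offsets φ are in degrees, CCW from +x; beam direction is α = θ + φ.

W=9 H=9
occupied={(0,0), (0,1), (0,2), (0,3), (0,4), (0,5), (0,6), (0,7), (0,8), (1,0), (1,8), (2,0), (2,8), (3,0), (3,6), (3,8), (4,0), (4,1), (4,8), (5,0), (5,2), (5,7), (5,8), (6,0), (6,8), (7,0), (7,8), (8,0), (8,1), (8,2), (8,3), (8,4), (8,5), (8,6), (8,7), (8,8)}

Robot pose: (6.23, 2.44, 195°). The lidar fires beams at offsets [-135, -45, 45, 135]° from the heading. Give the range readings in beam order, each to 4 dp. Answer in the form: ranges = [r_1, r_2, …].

ranges = [3.5400, 0.2656, 0.4600, 2.0438]

beam 1: φ=-135°, α=60°
  direction (0.5000, 0.8660); cell (6,2); t to first gridline: x 1.5400, y 0.6466 (then +2.0000 / +1.1547)
    (6,3) via y @ 0.6466
    (7,3) via x @ 1.5400
    (7,4) via y @ 1.8013
    (7,5) via y @ 2.9560
    (8,5) via x @ 3.5400  # hit
  → r_1 = 3.5400
beam 2: φ=-45°, α=150°
  direction (-0.8660, 0.5000); cell (6,2); t to first gridline: x 0.2656, y 1.1200 (then +1.1547 / +2.0000)
    (5,2) via x @ 0.2656  # hit
  → r_2 = 0.2656
beam 3: φ=45°, α=240°
  direction (-0.5000, -0.8660); cell (6,2); t to first gridline: x 0.4600, y 0.5081 (then +2.0000 / +1.1547)
    (5,2) via x @ 0.4600  # hit
  → r_3 = 0.4600
beam 4: φ=135°, α=330°
  direction (0.8660, -0.5000); cell (6,2); t to first gridline: x 0.8891, y 0.8800 (then +1.1547 / +2.0000)
    (6,1) via y @ 0.8800
    (7,1) via x @ 0.8891
    (8,1) via x @ 2.0438  # hit
  → r_4 = 2.0438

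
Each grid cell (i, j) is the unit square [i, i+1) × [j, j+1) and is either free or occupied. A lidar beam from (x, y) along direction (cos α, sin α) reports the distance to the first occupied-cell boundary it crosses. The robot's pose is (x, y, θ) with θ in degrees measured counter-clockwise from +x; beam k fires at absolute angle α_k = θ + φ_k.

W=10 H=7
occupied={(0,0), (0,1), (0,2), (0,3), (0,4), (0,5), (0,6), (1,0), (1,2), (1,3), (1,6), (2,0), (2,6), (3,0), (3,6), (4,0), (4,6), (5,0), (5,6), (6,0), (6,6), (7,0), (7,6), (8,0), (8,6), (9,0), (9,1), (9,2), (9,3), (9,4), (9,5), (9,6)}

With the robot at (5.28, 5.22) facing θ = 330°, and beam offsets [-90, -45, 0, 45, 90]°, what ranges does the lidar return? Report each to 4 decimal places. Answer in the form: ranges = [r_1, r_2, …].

beam 1: φ=-90°, α=240°
  dir = (cos 240°, sin 240°) = (-0.5000, -0.8660); from cell (5,5)
  next x-line at t=0.5600, next y-line at t=0.2540; Δt_x=2.0000, Δt_y=1.1547
    y: enter (5,4) at t=0.2540
    x: enter (4,4) at t=0.5600
    y: enter (4,3) at t=1.4087
    x: enter (3,3) at t=2.5600
    y: enter (3,2) at t=2.5634
    y: enter (3,1) at t=3.7181
    x: enter (2,1) at t=4.5600
    y: enter (2,0) at t=4.8728 ← occupied
  → r_1 = 4.8728
beam 2: φ=-45°, α=285°
  dir = (cos 285°, sin 285°) = (0.2588, -0.9659); from cell (5,5)
  next x-line at t=2.7819, next y-line at t=0.2278; Δt_x=3.8637, Δt_y=1.0353
    y: enter (5,4) at t=0.2278
    y: enter (5,3) at t=1.2630
    y: enter (5,2) at t=2.2983
    x: enter (6,2) at t=2.7819
    y: enter (6,1) at t=3.3336
    y: enter (6,0) at t=4.3689 ← occupied
  → r_2 = 4.3689
beam 3: φ=0°, α=330°
  dir = (cos 330°, sin 330°) = (0.8660, -0.5000); from cell (5,5)
  next x-line at t=0.8314, next y-line at t=0.4400; Δt_x=1.1547, Δt_y=2.0000
    y: enter (5,4) at t=0.4400
    x: enter (6,4) at t=0.8314
    x: enter (7,4) at t=1.9861
    y: enter (7,3) at t=2.4400
    x: enter (8,3) at t=3.1408
    x: enter (9,3) at t=4.2955 ← occupied
  → r_3 = 4.2955
beam 4: φ=45°, α=15°
  dir = (cos 15°, sin 15°) = (0.9659, 0.2588); from cell (5,5)
  next x-line at t=0.7454, next y-line at t=3.0137; Δt_x=1.0353, Δt_y=3.8637
    x: enter (6,5) at t=0.7454
    x: enter (7,5) at t=1.7807
    x: enter (8,5) at t=2.8160
    y: enter (8,6) at t=3.0137 ← occupied
  → r_4 = 3.0137
beam 5: φ=90°, α=60°
  dir = (cos 60°, sin 60°) = (0.5000, 0.8660); from cell (5,5)
  next x-line at t=1.4400, next y-line at t=0.9007; Δt_x=2.0000, Δt_y=1.1547
    y: enter (5,6) at t=0.9007 ← occupied
  → r_5 = 0.9007

ranges = [4.8728, 4.3689, 4.2955, 3.0137, 0.9007]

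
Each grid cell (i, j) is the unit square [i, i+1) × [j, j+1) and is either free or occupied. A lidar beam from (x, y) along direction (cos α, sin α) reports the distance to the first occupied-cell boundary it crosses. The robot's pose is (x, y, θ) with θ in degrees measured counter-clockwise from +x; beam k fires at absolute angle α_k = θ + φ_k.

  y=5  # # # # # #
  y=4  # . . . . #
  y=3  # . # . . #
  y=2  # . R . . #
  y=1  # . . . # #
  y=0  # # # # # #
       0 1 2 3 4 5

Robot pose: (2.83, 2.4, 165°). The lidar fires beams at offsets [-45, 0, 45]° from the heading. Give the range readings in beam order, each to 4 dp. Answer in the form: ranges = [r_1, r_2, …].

ranges = [0.6928, 1.8946, 2.1131]

beam 1: φ=-45°, α=120°
  cosα=-0.5000 sinα=0.8660 | (2,2) | tMaxX 1.6600 tMaxY 0.6928 | tΔX 2.0000 tΔY 1.1547
    t=0.6928 [y] (2,3) — stop
  → r_1 = 0.6928
beam 2: φ=0°, α=165°
  cosα=-0.9659 sinα=0.2588 | (2,2) | tMaxX 0.8593 tMaxY 2.3182 | tΔX 1.0353 tΔY 3.8637
    t=0.8593 [x] (1,2)
    t=1.8946 [x] (0,2) — stop
  → r_2 = 1.8946
beam 3: φ=45°, α=210°
  cosα=-0.8660 sinα=-0.5000 | (2,2) | tMaxX 0.9584 tMaxY 0.8000 | tΔX 1.1547 tΔY 2.0000
    t=0.8000 [y] (2,1)
    t=0.9584 [x] (1,1)
    t=2.1131 [x] (0,1) — stop
  → r_3 = 2.1131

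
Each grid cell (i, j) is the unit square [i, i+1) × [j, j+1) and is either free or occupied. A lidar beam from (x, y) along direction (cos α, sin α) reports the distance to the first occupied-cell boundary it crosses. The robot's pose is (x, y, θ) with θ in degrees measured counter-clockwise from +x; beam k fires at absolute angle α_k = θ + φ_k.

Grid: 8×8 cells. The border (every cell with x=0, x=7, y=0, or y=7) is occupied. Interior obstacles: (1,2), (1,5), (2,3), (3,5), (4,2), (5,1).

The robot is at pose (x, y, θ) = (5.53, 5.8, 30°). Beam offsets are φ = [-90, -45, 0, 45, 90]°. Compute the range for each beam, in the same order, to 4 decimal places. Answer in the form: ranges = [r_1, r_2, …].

beam 1: φ=-90°, α=300°
  d=(0.5000,-0.8660)  start (5,5)  tX=0.9400 tY=0.9238  stride 1/|dx|=2.0000 1/|dy|=1.1547
    cross y-line → (5,4), t=0.9238
    cross x-line → (6,4), t=0.9400
    cross y-line → (6,3), t=2.0785
    cross x-line → (7,3), t=2.9400 (wall)
  → r_1 = 2.9400
beam 2: φ=-45°, α=345°
  d=(0.9659,-0.2588)  start (5,5)  tX=0.4866 tY=3.0910  stride 1/|dx|=1.0353 1/|dy|=3.8637
    cross x-line → (6,5), t=0.4866
    cross x-line → (7,5), t=1.5219 (wall)
  → r_2 = 1.5219
beam 3: φ=0°, α=30°
  d=(0.8660,0.5000)  start (5,5)  tX=0.5427 tY=0.4000  stride 1/|dx|=1.1547 1/|dy|=2.0000
    cross y-line → (5,6), t=0.4000
    cross x-line → (6,6), t=0.5427
    cross x-line → (7,6), t=1.6974 (wall)
  → r_3 = 1.6974
beam 4: φ=45°, α=75°
  d=(0.2588,0.9659)  start (5,5)  tX=1.8159 tY=0.2071  stride 1/|dx|=3.8637 1/|dy|=1.0353
    cross y-line → (5,6), t=0.2071
    cross y-line → (5,7), t=1.2423 (wall)
  → r_4 = 1.2423
beam 5: φ=90°, α=120°
  d=(-0.5000,0.8660)  start (5,5)  tX=1.0600 tY=0.2309  stride 1/|dx|=2.0000 1/|dy|=1.1547
    cross y-line → (5,6), t=0.2309
    cross x-line → (4,6), t=1.0600
    cross y-line → (4,7), t=1.3856 (wall)
  → r_5 = 1.3856

ranges = [2.9400, 1.5219, 1.6974, 1.2423, 1.3856]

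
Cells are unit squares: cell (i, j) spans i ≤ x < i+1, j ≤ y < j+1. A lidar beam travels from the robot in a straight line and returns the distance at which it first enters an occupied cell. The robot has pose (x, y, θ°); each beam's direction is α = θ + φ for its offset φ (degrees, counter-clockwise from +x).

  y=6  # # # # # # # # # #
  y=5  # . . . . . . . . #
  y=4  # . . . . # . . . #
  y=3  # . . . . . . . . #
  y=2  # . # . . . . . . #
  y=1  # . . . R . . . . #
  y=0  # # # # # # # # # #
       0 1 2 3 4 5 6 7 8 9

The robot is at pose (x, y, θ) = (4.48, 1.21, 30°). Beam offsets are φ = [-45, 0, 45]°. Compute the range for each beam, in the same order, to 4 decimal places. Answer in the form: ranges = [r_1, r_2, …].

ranges = [0.8114, 5.2192, 2.8884]

beam 1: φ=-45°, α=345°
  direction (0.9659, -0.2588); cell (4,1); t to first gridline: x 0.5383, y 0.8114 (then +1.0353 / +3.8637)
    (5,1) via x @ 0.5383
    (5,0) via y @ 0.8114  # hit
  → r_1 = 0.8114
beam 2: φ=0°, α=30°
  direction (0.8660, 0.5000); cell (4,1); t to first gridline: x 0.6004, y 1.5800 (then +1.1547 / +2.0000)
    (5,1) via x @ 0.6004
    (5,2) via y @ 1.5800
    (6,2) via x @ 1.7551
    (7,2) via x @ 2.9098
    (7,3) via y @ 3.5800
    (8,3) via x @ 4.0645
    (9,3) via x @ 5.2192  # hit
  → r_2 = 5.2192
beam 3: φ=45°, α=75°
  direction (0.2588, 0.9659); cell (4,1); t to first gridline: x 2.0091, y 0.8179 (then +3.8637 / +1.0353)
    (4,2) via y @ 0.8179
    (4,3) via y @ 1.8531
    (5,3) via x @ 2.0091
    (5,4) via y @ 2.8884  # hit
  → r_3 = 2.8884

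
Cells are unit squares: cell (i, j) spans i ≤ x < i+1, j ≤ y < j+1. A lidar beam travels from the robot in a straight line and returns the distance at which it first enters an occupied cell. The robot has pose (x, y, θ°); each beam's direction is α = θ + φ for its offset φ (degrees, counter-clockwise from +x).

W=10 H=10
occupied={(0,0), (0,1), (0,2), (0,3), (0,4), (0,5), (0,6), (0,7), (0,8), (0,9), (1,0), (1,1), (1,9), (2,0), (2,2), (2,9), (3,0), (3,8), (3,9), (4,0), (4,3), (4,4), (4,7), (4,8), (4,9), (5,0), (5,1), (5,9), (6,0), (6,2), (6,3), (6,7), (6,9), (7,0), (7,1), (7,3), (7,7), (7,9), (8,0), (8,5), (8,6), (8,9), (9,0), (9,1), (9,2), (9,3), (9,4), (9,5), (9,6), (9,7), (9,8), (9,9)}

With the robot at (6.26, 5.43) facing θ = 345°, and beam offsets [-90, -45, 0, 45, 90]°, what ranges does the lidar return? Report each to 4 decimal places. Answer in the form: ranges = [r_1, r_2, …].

beam 1: φ=-90°, α=255°
  direction (-0.2588, -0.9659); cell (6,5); t to first gridline: x 1.0046, y 0.4452 (then +3.8637 / +1.0353)
    (6,4) via y @ 0.4452
    (5,4) via x @ 1.0046
    (5,3) via y @ 1.4804
    (5,2) via y @ 2.5157
    (5,1) via y @ 3.5510  # hit
  → r_1 = 3.5510
beam 2: φ=-45°, α=300°
  direction (0.5000, -0.8660); cell (6,5); t to first gridline: x 1.4800, y 0.4965 (then +2.0000 / +1.1547)
    (6,4) via y @ 0.4965
    (7,4) via x @ 1.4800
    (7,3) via y @ 1.6512  # hit
  → r_2 = 1.6512
beam 3: φ=0°, α=345°
  direction (0.9659, -0.2588); cell (6,5); t to first gridline: x 0.7661, y 1.6614 (then +1.0353 / +3.8637)
    (7,5) via x @ 0.7661
    (7,4) via y @ 1.6614
    (8,4) via x @ 1.8014
    (9,4) via x @ 2.8367  # hit
  → r_3 = 2.8367
beam 4: φ=45°, α=30°
  direction (0.8660, 0.5000); cell (6,5); t to first gridline: x 0.8545, y 1.1400 (then +1.1547 / +2.0000)
    (7,5) via x @ 0.8545
    (7,6) via y @ 1.1400
    (8,6) via x @ 2.0092  # hit
  → r_4 = 2.0092
beam 5: φ=90°, α=75°
  direction (0.2588, 0.9659); cell (6,5); t to first gridline: x 2.8591, y 0.5901 (then +3.8637 / +1.0353)
    (6,6) via y @ 0.5901
    (6,7) via y @ 1.6254  # hit
  → r_5 = 1.6254

ranges = [3.5510, 1.6512, 2.8367, 2.0092, 1.6254]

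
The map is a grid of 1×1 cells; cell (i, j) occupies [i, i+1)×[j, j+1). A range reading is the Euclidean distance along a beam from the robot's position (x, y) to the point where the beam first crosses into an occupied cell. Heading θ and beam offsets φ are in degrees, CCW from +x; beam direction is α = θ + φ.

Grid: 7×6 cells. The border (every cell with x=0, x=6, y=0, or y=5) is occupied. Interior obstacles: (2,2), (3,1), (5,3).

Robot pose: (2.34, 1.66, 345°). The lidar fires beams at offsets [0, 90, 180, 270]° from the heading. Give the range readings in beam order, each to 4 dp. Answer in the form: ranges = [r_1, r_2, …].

ranges = [0.6833, 0.3520, 1.3873, 0.6833]

beam 1: φ=0°, α=345°
  dir = (cos 345°, sin 345°) = (0.9659, -0.2588); from cell (2,1)
  next x-line at t=0.6833, next y-line at t=2.5500; Δt_x=1.0353, Δt_y=3.8637
    x: enter (3,1) at t=0.6833 ← occupied
  → r_1 = 0.6833
beam 2: φ=90°, α=75°
  dir = (cos 75°, sin 75°) = (0.2588, 0.9659); from cell (2,1)
  next x-line at t=2.5500, next y-line at t=0.3520; Δt_x=3.8637, Δt_y=1.0353
    y: enter (2,2) at t=0.3520 ← occupied
  → r_2 = 0.3520
beam 3: φ=180°, α=165°
  dir = (cos 165°, sin 165°) = (-0.9659, 0.2588); from cell (2,1)
  next x-line at t=0.3520, next y-line at t=1.3137; Δt_x=1.0353, Δt_y=3.8637
    x: enter (1,1) at t=0.3520
    y: enter (1,2) at t=1.3137
    x: enter (0,2) at t=1.3873 ← occupied
  → r_3 = 1.3873
beam 4: φ=270°, α=255°
  dir = (cos 255°, sin 255°) = (-0.2588, -0.9659); from cell (2,1)
  next x-line at t=1.3137, next y-line at t=0.6833; Δt_x=3.8637, Δt_y=1.0353
    y: enter (2,0) at t=0.6833 ← occupied
  → r_4 = 0.6833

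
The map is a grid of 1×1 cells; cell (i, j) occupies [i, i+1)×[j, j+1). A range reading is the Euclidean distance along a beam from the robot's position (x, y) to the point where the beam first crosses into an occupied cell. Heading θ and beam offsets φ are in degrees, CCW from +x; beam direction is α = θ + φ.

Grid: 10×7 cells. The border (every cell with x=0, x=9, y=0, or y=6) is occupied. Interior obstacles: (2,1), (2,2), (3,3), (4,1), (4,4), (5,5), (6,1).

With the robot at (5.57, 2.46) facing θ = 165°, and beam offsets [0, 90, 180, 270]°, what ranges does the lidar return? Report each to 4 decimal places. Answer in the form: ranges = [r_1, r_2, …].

beam 1: φ=0°, α=165°
  dir = (cos 165°, sin 165°) = (-0.9659, 0.2588); from cell (5,2)
  next x-line at t=0.5901, next y-line at t=2.0864; Δt_x=1.0353, Δt_y=3.8637
    x: enter (4,2) at t=0.5901
    x: enter (3,2) at t=1.6254
    y: enter (3,3) at t=2.0864 ← occupied
  → r_1 = 2.0864
beam 2: φ=90°, α=255°
  dir = (cos 255°, sin 255°) = (-0.2588, -0.9659); from cell (5,2)
  next x-line at t=2.2023, next y-line at t=0.4762; Δt_x=3.8637, Δt_y=1.0353
    y: enter (5,1) at t=0.4762
    y: enter (5,0) at t=1.5115 ← occupied
  → r_2 = 1.5115
beam 3: φ=180°, α=345°
  dir = (cos 345°, sin 345°) = (0.9659, -0.2588); from cell (5,2)
  next x-line at t=0.4452, next y-line at t=1.7773; Δt_x=1.0353, Δt_y=3.8637
    x: enter (6,2) at t=0.4452
    x: enter (7,2) at t=1.4804
    y: enter (7,1) at t=1.7773
    x: enter (8,1) at t=2.5157
    x: enter (9,1) at t=3.5510 ← occupied
  → r_3 = 3.5510
beam 4: φ=270°, α=75°
  dir = (cos 75°, sin 75°) = (0.2588, 0.9659); from cell (5,2)
  next x-line at t=1.6614, next y-line at t=0.5590; Δt_x=3.8637, Δt_y=1.0353
    y: enter (5,3) at t=0.5590
    y: enter (5,4) at t=1.5943
    x: enter (6,4) at t=1.6614
    y: enter (6,5) at t=2.6296
    y: enter (6,6) at t=3.6649 ← occupied
  → r_4 = 3.6649

ranges = [2.0864, 1.5115, 3.5510, 3.6649]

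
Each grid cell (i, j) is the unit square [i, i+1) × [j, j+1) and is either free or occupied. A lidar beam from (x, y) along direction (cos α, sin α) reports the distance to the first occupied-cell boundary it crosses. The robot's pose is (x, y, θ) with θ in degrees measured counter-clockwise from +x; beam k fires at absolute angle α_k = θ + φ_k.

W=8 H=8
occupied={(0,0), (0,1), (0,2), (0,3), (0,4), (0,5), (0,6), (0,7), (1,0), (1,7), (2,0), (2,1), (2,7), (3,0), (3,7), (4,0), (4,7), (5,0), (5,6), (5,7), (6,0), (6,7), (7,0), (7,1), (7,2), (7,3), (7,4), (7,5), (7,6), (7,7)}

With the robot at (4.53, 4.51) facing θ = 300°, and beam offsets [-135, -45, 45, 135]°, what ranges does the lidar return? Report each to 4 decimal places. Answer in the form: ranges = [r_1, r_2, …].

ranges = [3.6545, 3.6338, 2.5571, 1.8159]

beam 1: φ=-135°, α=165°
  d=(-0.9659,0.2588)  start (4,4)  tX=0.5487 tY=1.8932  stride 1/|dx|=1.0353 1/|dy|=3.8637
    cross x-line → (3,4), t=0.5487
    cross x-line → (2,4), t=1.5840
    cross y-line → (2,5), t=1.8932
    cross x-line → (1,5), t=2.6192
    cross x-line → (0,5), t=3.6545 (wall)
  → r_1 = 3.6545
beam 2: φ=-45°, α=255°
  d=(-0.2588,-0.9659)  start (4,4)  tX=2.0478 tY=0.5280  stride 1/|dx|=3.8637 1/|dy|=1.0353
    cross y-line → (4,3), t=0.5280
    cross y-line → (4,2), t=1.5633
    cross x-line → (3,2), t=2.0478
    cross y-line → (3,1), t=2.5985
    cross y-line → (3,0), t=3.6338 (wall)
  → r_2 = 3.6338
beam 3: φ=45°, α=345°
  d=(0.9659,-0.2588)  start (4,4)  tX=0.4866 tY=1.9705  stride 1/|dx|=1.0353 1/|dy|=3.8637
    cross x-line → (5,4), t=0.4866
    cross x-line → (6,4), t=1.5219
    cross y-line → (6,3), t=1.9705
    cross x-line → (7,3), t=2.5571 (wall)
  → r_3 = 2.5571
beam 4: φ=135°, α=75°
  d=(0.2588,0.9659)  start (4,4)  tX=1.8159 tY=0.5073  stride 1/|dx|=3.8637 1/|dy|=1.0353
    cross y-line → (4,5), t=0.5073
    cross y-line → (4,6), t=1.5426
    cross x-line → (5,6), t=1.8159 (wall)
  → r_4 = 1.8159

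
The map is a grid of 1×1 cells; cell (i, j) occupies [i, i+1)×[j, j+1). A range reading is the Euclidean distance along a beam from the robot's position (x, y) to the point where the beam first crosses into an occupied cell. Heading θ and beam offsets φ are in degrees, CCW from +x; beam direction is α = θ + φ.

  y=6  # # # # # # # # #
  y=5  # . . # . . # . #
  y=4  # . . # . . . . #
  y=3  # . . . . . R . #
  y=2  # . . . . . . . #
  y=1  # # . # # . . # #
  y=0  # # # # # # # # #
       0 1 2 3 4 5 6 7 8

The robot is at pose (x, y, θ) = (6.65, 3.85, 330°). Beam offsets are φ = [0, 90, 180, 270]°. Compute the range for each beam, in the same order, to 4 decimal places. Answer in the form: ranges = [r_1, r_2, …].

ranges = [1.5588, 2.4826, 3.0600, 3.2909]

beam 1: φ=0°, α=330°
  dir = (cos 330°, sin 330°) = (0.8660, -0.5000); from cell (6,3)
  next x-line at t=0.4041, next y-line at t=1.7000; Δt_x=1.1547, Δt_y=2.0000
    x: enter (7,3) at t=0.4041
    x: enter (8,3) at t=1.5588 ← occupied
  → r_1 = 1.5588
beam 2: φ=90°, α=60°
  dir = (cos 60°, sin 60°) = (0.5000, 0.8660); from cell (6,3)
  next x-line at t=0.7000, next y-line at t=0.1732; Δt_x=2.0000, Δt_y=1.1547
    y: enter (6,4) at t=0.1732
    x: enter (7,4) at t=0.7000
    y: enter (7,5) at t=1.3279
    y: enter (7,6) at t=2.4826 ← occupied
  → r_2 = 2.4826
beam 3: φ=180°, α=150°
  dir = (cos 150°, sin 150°) = (-0.8660, 0.5000); from cell (6,3)
  next x-line at t=0.7506, next y-line at t=0.3000; Δt_x=1.1547, Δt_y=2.0000
    y: enter (6,4) at t=0.3000
    x: enter (5,4) at t=0.7506
    x: enter (4,4) at t=1.9053
    y: enter (4,5) at t=2.3000
    x: enter (3,5) at t=3.0600 ← occupied
  → r_3 = 3.0600
beam 4: φ=270°, α=240°
  dir = (cos 240°, sin 240°) = (-0.5000, -0.8660); from cell (6,3)
  next x-line at t=1.3000, next y-line at t=0.9815; Δt_x=2.0000, Δt_y=1.1547
    y: enter (6,2) at t=0.9815
    x: enter (5,2) at t=1.3000
    y: enter (5,1) at t=2.1362
    y: enter (5,0) at t=3.2909 ← occupied
  → r_4 = 3.2909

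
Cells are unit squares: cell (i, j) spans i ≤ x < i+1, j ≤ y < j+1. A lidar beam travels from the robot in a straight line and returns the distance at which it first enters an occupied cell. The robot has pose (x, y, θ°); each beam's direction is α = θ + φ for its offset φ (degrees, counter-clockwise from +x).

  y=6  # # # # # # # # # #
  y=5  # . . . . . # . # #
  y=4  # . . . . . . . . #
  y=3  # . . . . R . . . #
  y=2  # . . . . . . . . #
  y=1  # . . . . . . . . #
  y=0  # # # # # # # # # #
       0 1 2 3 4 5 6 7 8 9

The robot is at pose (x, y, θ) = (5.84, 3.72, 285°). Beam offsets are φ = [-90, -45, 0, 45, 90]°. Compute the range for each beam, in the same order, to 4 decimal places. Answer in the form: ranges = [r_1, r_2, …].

beam 1: φ=-90°, α=195°
  direction (-0.9659, -0.2588); cell (5,3); t to first gridline: x 0.8696, y 2.7819 (then +1.0353 / +3.8637)
    (4,3) via x @ 0.8696
    (3,3) via x @ 1.9049
    (3,2) via y @ 2.7819
    (2,2) via x @ 2.9402
    (1,2) via x @ 3.9755
    (0,2) via x @ 5.0107  # hit
  → r_1 = 5.0107
beam 2: φ=-45°, α=240°
  direction (-0.5000, -0.8660); cell (5,3); t to first gridline: x 1.6800, y 0.8314 (then +2.0000 / +1.1547)
    (5,2) via y @ 0.8314
    (4,2) via x @ 1.6800
    (4,1) via y @ 1.9861
    (4,0) via y @ 3.1408  # hit
  → r_2 = 3.1408
beam 3: φ=0°, α=285°
  direction (0.2588, -0.9659); cell (5,3); t to first gridline: x 0.6182, y 0.7454 (then +3.8637 / +1.0353)
    (6,3) via x @ 0.6182
    (6,2) via y @ 0.7454
    (6,1) via y @ 1.7807
    (6,0) via y @ 2.8160  # hit
  → r_3 = 2.8160
beam 4: φ=45°, α=330°
  direction (0.8660, -0.5000); cell (5,3); t to first gridline: x 0.1848, y 1.4400 (then +1.1547 / +2.0000)
    (6,3) via x @ 0.1848
    (7,3) via x @ 1.3395
    (7,2) via y @ 1.4400
    (8,2) via x @ 2.4942
    (8,1) via y @ 3.4400
    (9,1) via x @ 3.6489  # hit
  → r_4 = 3.6489
beam 5: φ=90°, α=15°
  direction (0.9659, 0.2588); cell (5,3); t to first gridline: x 0.1656, y 1.0818 (then +1.0353 / +3.8637)
    (6,3) via x @ 0.1656
    (6,4) via y @ 1.0818
    (7,4) via x @ 1.2009
    (8,4) via x @ 2.2362
    (9,4) via x @ 3.2715  # hit
  → r_5 = 3.2715

ranges = [5.0107, 3.1408, 2.8160, 3.6489, 3.2715]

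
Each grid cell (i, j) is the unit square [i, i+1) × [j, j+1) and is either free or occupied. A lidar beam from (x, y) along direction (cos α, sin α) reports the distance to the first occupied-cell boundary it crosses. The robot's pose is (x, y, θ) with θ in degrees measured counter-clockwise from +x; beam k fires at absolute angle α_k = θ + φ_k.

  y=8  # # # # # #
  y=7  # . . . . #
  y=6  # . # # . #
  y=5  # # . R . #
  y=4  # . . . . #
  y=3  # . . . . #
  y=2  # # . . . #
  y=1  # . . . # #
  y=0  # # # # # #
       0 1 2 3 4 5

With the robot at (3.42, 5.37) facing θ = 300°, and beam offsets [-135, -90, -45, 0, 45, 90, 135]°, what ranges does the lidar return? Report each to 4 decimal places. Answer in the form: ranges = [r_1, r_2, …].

beam 1: φ=-135°, α=165°
  cosα=-0.9659 sinα=0.2588 | (3,5) | tMaxX 0.4348 tMaxY 2.4341 | tΔX 1.0353 tΔY 3.8637
    t=0.4348 [x] (2,5)
    t=1.4701 [x] (1,5) — stop
  → r_1 = 1.4701
beam 2: φ=-90°, α=210°
  cosα=-0.8660 sinα=-0.5000 | (3,5) | tMaxX 0.4850 tMaxY 0.7400 | tΔX 1.1547 tΔY 2.0000
    t=0.4850 [x] (2,5)
    t=0.7400 [y] (2,4)
    t=1.6397 [x] (1,4)
    t=2.7400 [y] (1,3)
    t=2.7944 [x] (0,3) — stop
  → r_2 = 2.7944
beam 3: φ=-45°, α=255°
  cosα=-0.2588 sinα=-0.9659 | (3,5) | tMaxX 1.6228 tMaxY 0.3831 | tΔX 3.8637 tΔY 1.0353
    t=0.3831 [y] (3,4)
    t=1.4183 [y] (3,3)
    t=1.6228 [x] (2,3)
    t=2.4536 [y] (2,2)
    t=3.4889 [y] (2,1)
    t=4.5242 [y] (2,0) — stop
  → r_3 = 4.5242
beam 4: φ=0°, α=300°
  cosα=0.5000 sinα=-0.8660 | (3,5) | tMaxX 1.1600 tMaxY 0.4272 | tΔX 2.0000 tΔY 1.1547
    t=0.4272 [y] (3,4)
    t=1.1600 [x] (4,4)
    t=1.5819 [y] (4,3)
    t=2.7366 [y] (4,2)
    t=3.1600 [x] (5,2) — stop
  → r_4 = 3.1600
beam 5: φ=45°, α=345°
  cosα=0.9659 sinα=-0.2588 | (3,5) | tMaxX 0.6005 tMaxY 1.4296 | tΔX 1.0353 tΔY 3.8637
    t=0.6005 [x] (4,5)
    t=1.4296 [y] (4,4)
    t=1.6357 [x] (5,4) — stop
  → r_5 = 1.6357
beam 6: φ=90°, α=30°
  cosα=0.8660 sinα=0.5000 | (3,5) | tMaxX 0.6697 tMaxY 1.2600 | tΔX 1.1547 tΔY 2.0000
    t=0.6697 [x] (4,5)
    t=1.2600 [y] (4,6)
    t=1.8244 [x] (5,6) — stop
  → r_6 = 1.8244
beam 7: φ=135°, α=75°
  cosα=0.2588 sinα=0.9659 | (3,5) | tMaxX 2.2409 tMaxY 0.6522 | tΔX 3.8637 tΔY 1.0353
    t=0.6522 [y] (3,6) — stop
  → r_7 = 0.6522

ranges = [1.4701, 2.7944, 4.5242, 3.1600, 1.6357, 1.8244, 0.6522]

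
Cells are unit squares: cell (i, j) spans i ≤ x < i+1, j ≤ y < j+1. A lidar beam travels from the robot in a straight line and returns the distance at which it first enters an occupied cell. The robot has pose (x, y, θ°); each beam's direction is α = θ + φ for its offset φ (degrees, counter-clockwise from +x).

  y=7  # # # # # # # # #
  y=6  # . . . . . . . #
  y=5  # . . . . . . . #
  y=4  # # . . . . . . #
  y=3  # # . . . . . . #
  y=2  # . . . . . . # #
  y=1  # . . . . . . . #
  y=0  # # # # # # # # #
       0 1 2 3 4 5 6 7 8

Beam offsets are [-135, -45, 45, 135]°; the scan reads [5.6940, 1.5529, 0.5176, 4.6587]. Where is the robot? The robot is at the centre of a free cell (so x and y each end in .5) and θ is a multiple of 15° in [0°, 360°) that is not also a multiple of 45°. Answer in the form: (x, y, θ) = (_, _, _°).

(x, y, θ) = (6.5, 2.5, 330°)

The pose lattice has 39·16 = 624 candidates. Test each by forward raycasting.
  (2.5, 5.5, 150°): beam 3 = 1.5529 ≠ 0.5176 ✗
  (3.5, 3.5, 120°): beam 1 = 3.6235 ≠ 5.6940 ✗
  (7.5, 5.5, 345°): beam 1 = 7.5056 ≠ 5.6940 ✗
  …
  (6.5, 2.5, 330°): r_1=5.6940, r_2=1.5529, r_3=0.5176, r_4=4.6587 — all match ✓
No second candidate reproduces the full scan.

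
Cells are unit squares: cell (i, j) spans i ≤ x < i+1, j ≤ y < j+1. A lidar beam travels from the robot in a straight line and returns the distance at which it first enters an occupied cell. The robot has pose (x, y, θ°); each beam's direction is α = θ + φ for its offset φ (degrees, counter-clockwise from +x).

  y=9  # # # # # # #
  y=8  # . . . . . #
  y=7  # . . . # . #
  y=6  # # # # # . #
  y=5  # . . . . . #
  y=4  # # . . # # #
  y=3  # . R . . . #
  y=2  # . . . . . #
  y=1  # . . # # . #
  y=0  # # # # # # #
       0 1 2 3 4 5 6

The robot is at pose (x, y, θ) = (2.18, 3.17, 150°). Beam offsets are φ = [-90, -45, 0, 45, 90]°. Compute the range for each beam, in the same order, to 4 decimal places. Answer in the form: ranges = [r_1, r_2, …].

beam 1: φ=-90°, α=60°
  cosα=0.5000 sinα=0.8660 | (2,3) | tMaxX 1.6400 tMaxY 0.9584 | tΔX 2.0000 tΔY 1.1547
    t=0.9584 [y] (2,4)
    t=1.6400 [x] (3,4)
    t=2.1131 [y] (3,5)
    t=3.2678 [y] (3,6) — stop
  → r_1 = 3.2678
beam 2: φ=-45°, α=105°
  cosα=-0.2588 sinα=0.9659 | (2,3) | tMaxX 0.6955 tMaxY 0.8593 | tΔX 3.8637 tΔY 1.0353
    t=0.6955 [x] (1,3)
    t=0.8593 [y] (1,4) — stop
  → r_2 = 0.8593
beam 3: φ=0°, α=150°
  cosα=-0.8660 sinα=0.5000 | (2,3) | tMaxX 0.2078 tMaxY 1.6600 | tΔX 1.1547 tΔY 2.0000
    t=0.2078 [x] (1,3)
    t=1.3625 [x] (0,3) — stop
  → r_3 = 1.3625
beam 4: φ=45°, α=195°
  cosα=-0.9659 sinα=-0.2588 | (2,3) | tMaxX 0.1863 tMaxY 0.6568 | tΔX 1.0353 tΔY 3.8637
    t=0.1863 [x] (1,3)
    t=0.6568 [y] (1,2)
    t=1.2216 [x] (0,2) — stop
  → r_4 = 1.2216
beam 5: φ=90°, α=240°
  cosα=-0.5000 sinα=-0.8660 | (2,3) | tMaxX 0.3600 tMaxY 0.1963 | tΔX 2.0000 tΔY 1.1547
    t=0.1963 [y] (2,2)
    t=0.3600 [x] (1,2)
    t=1.3510 [y] (1,1)
    t=2.3600 [x] (0,1) — stop
  → r_5 = 2.3600

ranges = [3.2678, 0.8593, 1.3625, 1.2216, 2.3600]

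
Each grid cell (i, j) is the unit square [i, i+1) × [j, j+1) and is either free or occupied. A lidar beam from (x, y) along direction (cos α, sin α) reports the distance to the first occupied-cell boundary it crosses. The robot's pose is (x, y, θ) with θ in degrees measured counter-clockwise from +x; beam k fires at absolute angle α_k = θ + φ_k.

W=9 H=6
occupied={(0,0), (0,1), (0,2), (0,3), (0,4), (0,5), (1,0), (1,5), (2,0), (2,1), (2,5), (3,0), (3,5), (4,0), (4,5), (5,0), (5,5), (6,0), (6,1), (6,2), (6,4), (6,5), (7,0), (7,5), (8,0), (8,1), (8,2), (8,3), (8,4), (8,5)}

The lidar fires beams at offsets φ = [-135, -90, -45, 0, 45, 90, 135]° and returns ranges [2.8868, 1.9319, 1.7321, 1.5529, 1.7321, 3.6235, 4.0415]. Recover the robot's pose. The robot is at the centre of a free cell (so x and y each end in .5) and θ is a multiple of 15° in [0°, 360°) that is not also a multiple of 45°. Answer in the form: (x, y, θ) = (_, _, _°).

(x, y, θ) = (4.5, 3.5, 75°)

Enumerate (i+0.5, j+0.5, θ) over the 24 free cells and 16 admissible headings. For each, cast all 7 beams and compare to the given ranges.
  (6.5, 3.5, 300°): beam 1 = 5.6940 ≠ 2.8868 ✗
  (7.5, 3.5, 285°): beam 1 = 1.0000 ≠ 2.8868 ✗
  (1.5, 1.5, 240°): beam 1 = 1.9319 ≠ 2.8868 ✗
  (1.5, 3.5, 330°): beam 1 = 0.5176 ≠ 2.8868 ✗
  (7.5, 3.5, 30°): beam 1 = 1.9319 ≠ 2.8868 ✗
  …
  (4.5, 3.5, 75°): r_1=2.8868, r_2=1.9319, r_3=1.7321, r_4=1.5529, r_5=1.7321, r_6=3.6235, r_7=4.0415 — all match ✓
Only this pose fits every beam.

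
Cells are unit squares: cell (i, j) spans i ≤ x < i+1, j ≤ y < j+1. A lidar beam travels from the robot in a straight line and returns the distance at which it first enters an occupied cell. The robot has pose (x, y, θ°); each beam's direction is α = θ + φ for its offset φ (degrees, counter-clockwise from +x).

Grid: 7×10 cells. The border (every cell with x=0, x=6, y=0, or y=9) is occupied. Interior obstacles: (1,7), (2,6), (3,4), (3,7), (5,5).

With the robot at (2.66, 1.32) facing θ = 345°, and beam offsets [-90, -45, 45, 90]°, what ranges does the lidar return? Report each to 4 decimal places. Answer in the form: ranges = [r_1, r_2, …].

beam 1: φ=-90°, α=255°
  cosα=-0.2588 sinα=-0.9659 | (2,1) | tMaxX 2.5500 tMaxY 0.3313 | tΔX 3.8637 tΔY 1.0353
    t=0.3313 [y] (2,0) — stop
  → r_1 = 0.3313
beam 2: φ=-45°, α=300°
  cosα=0.5000 sinα=-0.8660 | (2,1) | tMaxX 0.6800 tMaxY 0.3695 | tΔX 2.0000 tΔY 1.1547
    t=0.3695 [y] (2,0) — stop
  → r_2 = 0.3695
beam 3: φ=45°, α=30°
  cosα=0.8660 sinα=0.5000 | (2,1) | tMaxX 0.3926 tMaxY 1.3600 | tΔX 1.1547 tΔY 2.0000
    t=0.3926 [x] (3,1)
    t=1.3600 [y] (3,2)
    t=1.5473 [x] (4,2)
    t=2.7020 [x] (5,2)
    t=3.3600 [y] (5,3)
    t=3.8567 [x] (6,3) — stop
  → r_3 = 3.8567
beam 4: φ=90°, α=75°
  cosα=0.2588 sinα=0.9659 | (2,1) | tMaxX 1.3137 tMaxY 0.7040 | tΔX 3.8637 tΔY 1.0353
    t=0.7040 [y] (2,2)
    t=1.3137 [x] (3,2)
    t=1.7393 [y] (3,3)
    t=2.7745 [y] (3,4) — stop
  → r_4 = 2.7745

ranges = [0.3313, 0.3695, 3.8567, 2.7745]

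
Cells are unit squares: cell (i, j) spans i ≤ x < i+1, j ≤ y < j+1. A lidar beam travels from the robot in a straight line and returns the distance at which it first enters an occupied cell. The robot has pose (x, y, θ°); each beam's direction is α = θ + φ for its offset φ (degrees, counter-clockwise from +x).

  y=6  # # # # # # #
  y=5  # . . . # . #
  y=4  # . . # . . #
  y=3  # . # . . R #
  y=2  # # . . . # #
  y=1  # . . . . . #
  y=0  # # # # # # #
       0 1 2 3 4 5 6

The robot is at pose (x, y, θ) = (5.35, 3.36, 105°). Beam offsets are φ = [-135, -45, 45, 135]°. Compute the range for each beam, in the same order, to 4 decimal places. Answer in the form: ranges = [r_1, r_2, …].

ranges = [0.7200, 1.3000, 1.5588, 0.4157]

beam 1: φ=-135°, α=330°
  cosα=0.8660 sinα=-0.5000 | (5,3) | tMaxX 0.7506 tMaxY 0.7200 | tΔX 1.1547 tΔY 2.0000
    t=0.7200 [y] (5,2) — stop
  → r_1 = 0.7200
beam 2: φ=-45°, α=60°
  cosα=0.5000 sinα=0.8660 | (5,3) | tMaxX 1.3000 tMaxY 0.7390 | tΔX 2.0000 tΔY 1.1547
    t=0.7390 [y] (5,4)
    t=1.3000 [x] (6,4) — stop
  → r_2 = 1.3000
beam 3: φ=45°, α=150°
  cosα=-0.8660 sinα=0.5000 | (5,3) | tMaxX 0.4041 tMaxY 1.2800 | tΔX 1.1547 tΔY 2.0000
    t=0.4041 [x] (4,3)
    t=1.2800 [y] (4,4)
    t=1.5588 [x] (3,4) — stop
  → r_3 = 1.5588
beam 4: φ=135°, α=240°
  cosα=-0.5000 sinα=-0.8660 | (5,3) | tMaxX 0.7000 tMaxY 0.4157 | tΔX 2.0000 tΔY 1.1547
    t=0.4157 [y] (5,2) — stop
  → r_4 = 0.4157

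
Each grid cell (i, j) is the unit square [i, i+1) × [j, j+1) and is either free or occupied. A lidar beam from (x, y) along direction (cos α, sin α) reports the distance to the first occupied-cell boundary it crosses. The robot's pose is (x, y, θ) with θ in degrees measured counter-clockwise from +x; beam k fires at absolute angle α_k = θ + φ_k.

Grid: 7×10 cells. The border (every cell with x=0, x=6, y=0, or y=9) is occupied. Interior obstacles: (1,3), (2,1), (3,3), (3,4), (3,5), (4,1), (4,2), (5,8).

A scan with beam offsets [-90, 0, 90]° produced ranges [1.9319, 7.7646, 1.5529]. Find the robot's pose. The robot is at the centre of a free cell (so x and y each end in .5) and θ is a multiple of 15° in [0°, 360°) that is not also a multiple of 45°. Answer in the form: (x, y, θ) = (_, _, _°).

Enumerate (i+0.5, j+0.5, θ) over the 32 free cells and 16 admissible headings. For each, cast all 3 beams and compare to the given ranges.
  (4.5, 8.5, 195°): beam 1 = 0.5176 ≠ 1.9319 ✗
  (3.5, 1.5, 30°): beam 1 = 0.5774 ≠ 1.9319 ✗
  (1.5, 7.5, 165°): beam 1 = 1.5529 ≠ 1.9319 ✗
  (1.5, 7.5, 345°): beam 2 = 4.6587 ≠ 7.7646 ✗
  …
  (3.5, 8.5, 255°): r_1=1.9319, r_2=7.7646, r_3=1.5529 — all match ✓
Only this pose fits every beam.

(x, y, θ) = (3.5, 8.5, 255°)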